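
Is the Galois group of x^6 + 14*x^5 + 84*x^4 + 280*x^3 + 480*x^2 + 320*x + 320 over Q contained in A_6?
The polynomial is irreducible of degree 6 over Q. Its discriminant is 564385546240000 = 23756800^2, a perfect square. A Galois group lies in the alternating group exactly when the discriminant is a square in Q, so the Galois group ((C_3 x C_3) : C_4) is contained in A_6.

Yes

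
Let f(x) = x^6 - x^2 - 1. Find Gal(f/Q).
The polynomial f is an irreducible sextic over Q, so G = Gal(f/Q) is one of the 16 transitive subgroups 6T1, ..., 6T16 of S_6. The discriminant of f is 33856 = 184^2, a perfect square, so G is contained in A_6. The transitive groups of degree 6 contained in A_6 are: A_4 (6T4, order 12), S_4 (6T7, order 24), (C_3 x C_3) : C_4 (6T10, order 36), PSL(2,5) (6T12, order 60), A_6 (6T15, order 360). By Dedekind's theorem, for a prime p not dividing disc(f) the degrees of the irreducible factors of f mod p form the cycle type of an element of G. Factoring f modulo the 79 such primes p <= 419 (skipping 2, 23, which divide the discriminant), each new pattern first appears at: mod 3: f = (x^3 + x^2 + 2x + 1)(x^3 + 2x^2 + 2x + 2), pattern 3+3; mod 5: f = (x^2 + 3)(x^4 + 2x^2 + 3), pattern 4+2; mod 19: f = (x + 5)(x + 14)(x^2 + 9x + 15)(x^2 + 10x + 15), pattern 2+2+1+1; mod 223: f = (x + 16)(x + 57)(x + 78)(x + 145)(x + 166)(x + 207), pattern 1+1+1+1+1+1. No other pattern occurs in this range, so the set of observed cycle types is {3+3, 4+2, 2+2+1+1, 1+1+1+1+1+1}. The candidates containing elements of all these cycle types are S_4 (6T7) of order 24, (C_3 x C_3) : C_4 (6T10) of order 36, A_6 (6T15) of order 360; the others are excluded. The observed types are precisely the cycle types that occur in S_4 (6T7). Each of the other remaining candidates has further cycle types, and by the Chebotarev density theorem the matching factorization patterns would occur for a proportion of primes equal to their share of the group: (C_3 x C_3) : C_4 (6T10) additionally contains elements of type 3+1+1+1 (4 of its 36 elements, about 11% of primes); A_6 (6T15) additionally contains elements of type 5+1, 3+1+1+1 (184 of its 360 elements, about 51% of primes). None of the 79 primes tested shows any such pattern (for each of these groups the chance of that is below 10^-4), which rules them out. Hence G = S_4 (6T7), of order 24.

S_4, S_4(6d), the S_4-action on 6 points inside A_6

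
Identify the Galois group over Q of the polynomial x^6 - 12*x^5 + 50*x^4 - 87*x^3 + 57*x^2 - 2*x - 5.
The polynomial f is an irreducible sextic over Q, so G = Gal(f/Q) is one of the 16 transitive subgroups 6T1, ..., 6T16 of S_6. The discriminant of f is 30991489 = 5567^2, a perfect square, so G is contained in A_6. The transitive groups of degree 6 contained in A_6 are: A_4 (6T4, order 12), S_4 (6T7, order 24), (C_3 x C_3) : C_4 (6T10, order 36), PSL(2,5) (6T12, order 60), A_6 (6T15, order 360). By Dedekind's theorem, for a prime p not dividing disc(f) the degrees of the irreducible factors of f mod p form the cycle type of an element of G. Factoring f modulo the 21 such primes p <= 79 (skipping 19, which divides the discriminant), each new pattern first appears at: mod 2: f = (x + 1)(x^5 + x^4 + x^3 + x + 1), pattern 5+1; mod 7: f = (x^3 + 3x^2 + x + 1)(x^3 + 6x^2 + 3x + 2), pattern 3+3; mod 61: f = (x + 35)(x + 57)(x^2 + 7x + 30)(x^2 + 11x + 13), pattern 2+2+1+1. No other pattern occurs in this range, so the set of observed cycle types is {5+1, 3+3, 2+2+1+1}. The candidates containing elements of all these cycle types are PSL(2,5) (6T12) of order 60, A_6 (6T15) of order 360; the others are excluded. The observed types are precisely the cycle types that occur in PSL(2,5) (6T12) (apart from the identity). Each of the other remaining candidates has further cycle types, and by the Chebotarev density theorem the matching factorization patterns would occur for a proportion of primes equal to their share of the group: A_6 (6T15) additionally contains elements of type 4+2, 3+1+1+1 (130 of its 360 elements, about 36% of primes). None of the 21 primes tested shows any such pattern (for each of these groups the chance of that is below 10^-4), which rules them out. Hence G = PSL(2,5) (6T12), of order 60.

PSL(2,5), A_5 acting on 6 points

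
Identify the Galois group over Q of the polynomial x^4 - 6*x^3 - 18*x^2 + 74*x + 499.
The polynomial is an irreducible quartic over Q and its discriminant is 13191900736 = 114856^2, a perfect square, so the Galois group is contained in A_4. The resolvent cubic y^3 + 18*y^2 - 2440*y - 59368 is irreducible over Q. An irreducible resolvent with square discriminant gives A_4.

A_4, the alternating group on 4 letters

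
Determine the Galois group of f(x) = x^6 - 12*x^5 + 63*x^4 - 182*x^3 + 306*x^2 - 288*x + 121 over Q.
PGL(2,5) (order 120)

The polynomial f is an irreducible sextic over Q, so G = Gal(f/Q) is one of the 16 transitive subgroups 6T1, ..., 6T16 of S_6. The discriminant of f is -16003008, which is not a perfect square, so G is not contained in A_6. The transitive groups of degree 6 not contained in A_6 are: C_6 (6T1, order 6), S_3 (6T2, order 6), D_6 (6T3, order 12), C_3 x S_3 (6T5, order 18), A_4 x C_2 (6T6, order 24), S_4 (6T8, order 24), S_3 x S_3 (6T9, order 36), S_4 x C_2 (6T11, order 48), (S_3 x S_3) : C_2 (6T13, order 72), PGL(2,5) (6T14, order 120), S_6 (6T16, order 720). By Dedekind's theorem, for a prime p not dividing disc(f) the degrees of the irreducible factors of f mod p form the cycle type of an element of G. Factoring f modulo the 21 such primes p <= 89 (skipping 2, 3, 7, which divide the discriminant), each new pattern first appears at: mod 5: f = (x^6 + 3x^5 + 3x^4 + 3x^3 + x^2 + 2x + 1), pattern 6; mod 11: f = (x)(x^5 + 10x^4 + 8x^3 + 5x^2 + 9x + 9), pattern 5+1; mod 13: f = (x + 6)(x + 10)(x^4 + 11x^3 + 9x^2 + 2x + 7), pattern 4+1+1; mod 23: f = (x + 14)(x + 18)(x^2 + 11x + 14)(x^2 + 14x + 16), pattern 2+2+1+1; mod 43: f = (x^3 + 13x^2 + 20x + 27)(x^3 + 18x^2 + 24x + 22), pattern 3+3; mod 61: f = (x^2 + 10x + 35)(x^2 + 14x + 41)(x^2 + 25x + 40), pattern 2+2+2. No other pattern occurs in this range, so the set of observed cycle types is {6, 5+1, 4+1+1, 2+2+1+1, 3+3, 2+2+2}. The candidates containing elements of all these cycle types are PGL(2,5) (6T14) of order 120, S_6 (6T16) of order 720; the others are excluded. The observed types are precisely the cycle types that occur in PGL(2,5) (6T14) (apart from the identity). Each of the other remaining candidates has further cycle types, and by the Chebotarev density theorem the matching factorization patterns would occur for a proportion of primes equal to their share of the group: S_6 (6T16) additionally contains elements of type 4+2, 3+2+1, 3+1+1+1, 2+1+1+1+1 (265 of its 720 elements, about 37% of primes). None of the 21 primes tested shows any such pattern (for each of these groups the chance of that is below 10^-4), which rules them out. Hence G = PGL(2,5) (6T14), of order 120.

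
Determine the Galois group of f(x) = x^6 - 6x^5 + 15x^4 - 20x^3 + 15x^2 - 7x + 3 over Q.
S_6, the symmetric group on 6 letters

The polynomial f is an irreducible sextic over Q, so G = Gal(f/Q) is one of the 16 transitive subgroups 6T1, ..., 6T16 of S_6. The discriminant of f is -43531, which is not a perfect square, so G is not contained in A_6. The transitive groups of degree 6 not contained in A_6 are: C_6 (6T1, order 6), S_3 (6T2, order 6), D_6 (6T3, order 12), C_3 x S_3 (6T5, order 18), A_4 x C_2 (6T6, order 24), S_4 (6T8, order 24), S_3 x S_3 (6T9, order 36), S_4 x C_2 (6T11, order 48), (S_3 x S_3) : C_2 (6T13, order 72), PGL(2,5) (6T14, order 120), S_6 (6T16, order 720). By Dedekind's theorem, for a prime p not dividing disc(f) the degrees of the irreducible factors of f mod p form the cycle type of an element of G. Factoring f modulo the 4 such primes p <= 7, each new pattern first appears at: mod 2: f = (x^6 + x^4 + x^2 + x + 1), pattern 6; mod 3: f = (x)(x^2 + 2x + 2)(x^3 + x^2 + 2x + 1), pattern 3+2+1; mod 5: f = (x^3 + x + 4)(x^3 + 4x^2 + 4x + 2), pattern 3+3; mod 7: f = (x + 4)(x^5 + 4x^4 + 6x^3 + 5x^2 + 2x + 6), pattern 5+1. No other pattern occurs in this range, so the set of observed cycle types is {6, 3+2+1, 3+3, 5+1}. Among the candidates above, the only group containing elements of all these cycle types is S_6 (6T16); every other candidate lacks at least one of them. Hence G = S_6 (6T16), of order 720.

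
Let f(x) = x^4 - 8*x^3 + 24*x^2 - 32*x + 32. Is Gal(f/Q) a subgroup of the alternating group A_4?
The polynomial is irreducible of degree 4 over Q. Its discriminant is 1048576 = 1024^2, a perfect square. A Galois group lies in the alternating group exactly when the discriminant is a square in Q, so the Galois group (V_4) is contained in A_4.

Yes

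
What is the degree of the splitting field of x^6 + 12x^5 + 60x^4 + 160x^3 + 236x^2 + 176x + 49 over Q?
48

The degree of the splitting field over Q equals the order of the Galois group, so first determine the group. The polynomial f is an irreducible sextic over Q, so G = Gal(f/Q) is one of the 16 transitive subgroups 6T1, ..., 6T16 of S_6. The discriminant of f is -3356224, which is not a perfect square, so G is not contained in A_6. The transitive groups of degree 6 not contained in A_6 are: C_6 (6T1, order 6), S_3 (6T2, order 6), D_6 (6T3, order 12), C_3 x S_3 (6T5, order 18), A_4 x C_2 (6T6, order 24), S_4 (6T8, order 24), S_3 x S_3 (6T9, order 36), S_4 x C_2 (6T11, order 48), (S_3 x S_3) : C_2 (6T13, order 72), PGL(2,5) (6T14, order 120), S_6 (6T16, order 720). By Dedekind's theorem, for a prime p not dividing disc(f) the degrees of the irreducible factors of f mod p form the cycle type of an element of G. Factoring f modulo the 67 such primes p <= 347 (skipping 2, 229, which divide the discriminant), each new pattern first appears at: mod 3: f = (x^6 + x^3 + 2x^2 + 2x + 1), pattern 6; mod 5: f = (x^3 + 3x^2 + 2x + 2)(x^3 + 4x^2 + x + 2), pattern 3+3; mod 7: f = (x)(x + 4)(x^4 + x^3 + 6x + 2), pattern 4+1+1; mod 13: f = (x^2 + 4x + 9)(x^4 + 8x^3 + 6x^2 + 12x + 4), pattern 4+2; mod 23: f = (x^2 + 4x + 16)(x^2 + 9x + 9)(x^2 + 22x + 12), pattern 2+2+2; mod 29: f = (x + 12)(x + 21)(x^2 + 3x + 9)(x^2 + 5x + 13), pattern 2+2+1+1; mod 193: f = (x + 8)(x + 46)(x + 96)(x + 101)(x + 151)(x + 189), pattern 1+1+1+1+1+1; mod 347: f = (x + 5)(x + 153)(x + 198)(x + 346)(x^2 + 4x + 259), pattern 2+1+1+1+1. No other pattern occurs in this range, so the set of observed cycle types is {6, 3+3, 4+1+1, 4+2, 2+2+2, 2+2+1+1, 1+1+1+1+1+1, 2+1+1+1+1}. The candidates containing elements of all these cycle types are S_4 x C_2 (6T11) of order 48, S_6 (6T16) of order 720; the others are excluded. The observed types are precisely the cycle types that occur in S_4 x C_2 (6T11). Each of the other remaining candidates has further cycle types, and by the Chebotarev density theorem the matching factorization patterns would occur for a proportion of primes equal to their share of the group: S_6 (6T16) additionally contains elements of type 5+1, 3+2+1, 3+1+1+1 (304 of its 720 elements, about 42% of primes). None of the 67 primes tested shows any such pattern (for each of these groups the chance of that is below 10^-4), which rules them out. Hence G = S_4 x C_2 (6T11), of order 48. The Galois group S_4 x C_2 (6T11) has order 48, so the splitting field has degree 48 over Q.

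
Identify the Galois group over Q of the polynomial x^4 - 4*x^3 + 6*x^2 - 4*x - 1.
The polynomial is an irreducible quartic over Q and its discriminant is -2048, which is not a perfect square, so the Galois group is not contained in A_4. The resolvent cubic y^3 - 6*y^2 + 20*y - 24 has exactly one rational root, so the Galois group is C_4 or D_4. The quartic remains irreducible over Q(sqrt(disc)), so the group is D_4.

4T3: D_4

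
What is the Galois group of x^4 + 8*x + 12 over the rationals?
A_4

The polynomial is an irreducible quartic over Q and its discriminant is 331776 = 576^2, a perfect square, so the Galois group is contained in A_4. The resolvent cubic y^3 - 48*y - 64 is irreducible over Q. An irreducible resolvent with square discriminant gives A_4.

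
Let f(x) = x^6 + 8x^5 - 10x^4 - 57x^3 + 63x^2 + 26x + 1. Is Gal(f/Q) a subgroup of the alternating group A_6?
Yes

The polynomial is irreducible of degree 6 over Q. Its discriminant is 3646117689361 = 1909481^2, a perfect square. A Galois group lies in the alternating group exactly when the discriminant is a square in Q, so the Galois group (PSL(2,5)) is contained in A_6.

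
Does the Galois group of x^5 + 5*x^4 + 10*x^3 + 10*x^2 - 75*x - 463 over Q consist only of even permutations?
Yes

The polynomial is irreducible of degree 5 over Q. Its discriminant is 67108864000000 = 8192000^2, a perfect square. A Galois group lies in the alternating group exactly when the discriminant is a square in Q, so the Galois group (D_5) is contained in A_5.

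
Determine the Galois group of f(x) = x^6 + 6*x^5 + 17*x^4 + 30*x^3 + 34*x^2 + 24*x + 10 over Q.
The polynomial f is an irreducible sextic over Q, so G = Gal(f/Q) is one of the 16 transitive subgroups 6T1, ..., 6T16 of S_6. The discriminant of f is -187648, which is not a perfect square, so G is not contained in A_6. The transitive groups of degree 6 not contained in A_6 are: C_6 (6T1, order 6), S_3 (6T2, order 6), D_6 (6T3, order 12), C_3 x S_3 (6T5, order 18), A_4 x C_2 (6T6, order 24), S_4 (6T8, order 24), S_3 x S_3 (6T9, order 36), S_4 x C_2 (6T11, order 48), (S_3 x S_3) : C_2 (6T13, order 72), PGL(2,5) (6T14, order 120), S_6 (6T16, order 720). By Dedekind's theorem, for a prime p not dividing disc(f) the degrees of the irreducible factors of f mod p form the cycle type of an element of G. Factoring f modulo the 29 such primes p <= 113 (skipping 2, which divides the discriminant), each new pattern first appears at: mod 3: f = (x^6 + 2x^4 + x^2 + 1), pattern 6; mod 5: f = (x)(x^2 + 3x + 4)(x^3 + 3x^2 + 4x + 1), pattern 3+2+1; mod 7: f = (x^2 + x + 6)(x^4 + 5x^3 + 6x^2 + x + 4), pattern 4+2; mod 17: f = (x^3 + 3x^2 + 4x + 7)(x^3 + 3x^2 + 4x + 16), pattern 3+3; mod 19: f = (x^2 + 12x + 18)(x^2 + 14x + 18)(x^2 + 18x + 10), pattern 2+2+2; mod 37: f = (x + 22)(x + 35)(x^2 + 5x + 14)(x^2 + 18x + 15), pattern 2+2+1+1; mod 41: f = (x + 3)(x + 18)(x + 23)(x^3 + 3x^2 + 4x + 35), pattern 3+1+1+1; mod 113: f = (x + 12)(x + 22)(x + 24)(x + 80)(x^2 + 94x + 83), pattern 2+1+1+1+1. No other pattern occurs in this range, so the set of observed cycle types is {6, 3+2+1, 4+2, 3+3, 2+2+2, 2+2+1+1, 3+1+1+1, 2+1+1+1+1}. The candidates containing elements of all these cycle types are (S_3 x S_3) : C_2 (6T13) of order 72, S_6 (6T16) of order 720; the others are excluded. The observed types are precisely the cycle types that occur in (S_3 x S_3) : C_2 (6T13) (apart from the identity). Each of the other remaining candidates has further cycle types, and by the Chebotarev density theorem the matching factorization patterns would occur for a proportion of primes equal to their share of the group: S_6 (6T16) additionally contains elements of type 5+1, 4+1+1 (234 of its 720 elements, about 32% of primes). None of the 29 primes tested shows any such pattern (for each of these groups the chance of that is below 10^-4), which rules them out. Hence G = (S_3 x S_3) : C_2 (6T13), of order 72.

6T13: (S_3 x S_3) : C_2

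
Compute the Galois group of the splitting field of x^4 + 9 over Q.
4T2: V_4

The polynomial is an irreducible quartic over Q and its discriminant is 186624 = 432^2, a perfect square, so the Galois group is contained in A_4. The resolvent cubic y^3 - 36*y splits completely over Q, which gives the Klein four-group V_4.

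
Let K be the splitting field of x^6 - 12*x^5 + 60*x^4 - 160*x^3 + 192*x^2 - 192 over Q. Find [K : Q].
The degree of the splitting field over Q equals the order of the Galois group, so first determine the group. The polynomial f is an irreducible sextic over Q, so G = Gal(f/Q) is one of the 16 transitive subgroups 6T1, ..., 6T16 of S_6. The discriminant of f is 450868486864896 = 21233664^2, a perfect square, so G is contained in A_6. The transitive groups of degree 6 contained in A_6 are: A_4 (6T4, order 12), S_4 (6T7, order 24), (C_3 x C_3) : C_4 (6T10, order 36), PSL(2,5) (6T12, order 60), A_6 (6T15, order 360). By Dedekind's theorem, for a prime p not dividing disc(f) the degrees of the irreducible factors of f mod p form the cycle type of an element of G. Factoring f modulo the 33 such primes p <= 149 (skipping 2, 3, which divide the discriminant), each new pattern first appears at: mod 5: f = (x^3 + x^2 + x + 4)(x^3 + 2x^2 + 2x + 2), pattern 3+3; mod 17: f = (x + 2)(x + 11)(x^2 + 13x + 9)(x^2 + 13x + 15), pattern 2+2+1+1; mod 71: f = (x + 5)(x + 6)(x + 8)(x + 59)(x + 61)(x + 62), pattern 1+1+1+1+1+1. No other pattern occurs in this range, so the set of observed cycle types is {3+3, 2+2+1+1, 1+1+1+1+1+1}. The candidates containing elements of all these cycle types are A_4 (6T4) of order 12, S_4 (6T7) of order 24, (C_3 x C_3) : C_4 (6T10) of order 36, PSL(2,5) (6T12) of order 60, A_6 (6T15) of order 360; the others are excluded. The observed types are precisely the cycle types that occur in A_4 (6T4). Each of the other remaining candidates has further cycle types, and by the Chebotarev density theorem the matching factorization patterns would occur for a proportion of primes equal to their share of the group: S_4 (6T7) additionally contains elements of type 4+2 (6 of its 24 elements, about 25% of primes); (C_3 x C_3) : C_4 (6T10) additionally contains elements of type 4+2, 3+1+1+1 (22 of its 36 elements, about 61% of primes); PSL(2,5) (6T12) additionally contains elements of type 5+1 (24 of its 60 elements, about 40% of primes); A_6 (6T15) additionally contains elements of type 5+1, 4+2, 3+1+1+1 (274 of its 360 elements, about 76% of primes). None of the 33 primes tested shows any such pattern (for each of these groups the chance of that is below 10^-4), which rules them out. Hence G = A_4 (6T4), of order 12. The Galois group A_4 (6T4) has order 12, so the splitting field has degree 12 over Q.

12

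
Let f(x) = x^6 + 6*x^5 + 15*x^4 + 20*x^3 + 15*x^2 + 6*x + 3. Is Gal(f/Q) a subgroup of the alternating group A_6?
The polynomial is irreducible of degree 6 over Q. Its discriminant is -1492992, which is not a perfect square. A Galois group lies in the alternating group exactly when the discriminant is a square in Q, so the Galois group (D_6) is not contained in A_6.

No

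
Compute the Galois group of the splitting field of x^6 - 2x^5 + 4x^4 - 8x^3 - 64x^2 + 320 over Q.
(C_3 x C_3) : C_4, the transitive group 6T10 of order 36

The polynomial f is an irreducible sextic over Q, so G = Gal(f/Q) is one of the 16 transitive subgroups 6T1, ..., 6T16 of S_6. The discriminant of f is 564385546240000 = 23756800^2, a perfect square, so G is contained in A_6. The transitive groups of degree 6 contained in A_6 are: A_4 (6T4, order 12), S_4 (6T7, order 24), (C_3 x C_3) : C_4 (6T10, order 36), PSL(2,5) (6T12, order 60), A_6 (6T15, order 360). By Dedekind's theorem, for a prime p not dividing disc(f) the degrees of the irreducible factors of f mod p form the cycle type of an element of G. Factoring f modulo the 19 such primes p <= 79 (skipping 2, 5, 29, which divide the discriminant), each new pattern first appears at: mod 3: f = (x^2 + 1)(x^4 + x^3 + 2), pattern 4+2; mod 11: f = (x^3 + 3x^2 + 10x + 7)(x^3 + 6x^2 + 9x + 8), pattern 3+3; mod 19: f = (x + 14)(x + 16)(x^2 + 11x + 1)(x^2 + 14x + 15), pattern 2+2+1+1; mod 61: f = (x + 5)(x + 38)(x + 52)(x^3 + 25x^2 + 22x + 23), pattern 3+1+1+1. No other pattern occurs in this range, so the set of observed cycle types is {4+2, 3+3, 2+2+1+1, 3+1+1+1}. The candidates containing elements of all these cycle types are (C_3 x C_3) : C_4 (6T10) of order 36, A_6 (6T15) of order 360; the others are excluded. The observed types are precisely the cycle types that occur in (C_3 x C_3) : C_4 (6T10) (apart from the identity). Each of the other remaining candidates has further cycle types, and by the Chebotarev density theorem the matching factorization patterns would occur for a proportion of primes equal to their share of the group: A_6 (6T15) additionally contains elements of type 5+1 (144 of its 360 elements, about 40% of primes). None of the 19 primes tested shows any such pattern (for each of these groups the chance of that is below 10^-4), which rules them out. Hence G = (C_3 x C_3) : C_4 (6T10), of order 36.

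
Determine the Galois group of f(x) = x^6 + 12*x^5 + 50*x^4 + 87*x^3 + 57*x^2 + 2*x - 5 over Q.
The polynomial f is an irreducible sextic over Q, so G = Gal(f/Q) is one of the 16 transitive subgroups 6T1, ..., 6T16 of S_6. The discriminant of f is 30991489 = 5567^2, a perfect square, so G is contained in A_6. The transitive groups of degree 6 contained in A_6 are: A_4 (6T4, order 12), S_4 (6T7, order 24), (C_3 x C_3) : C_4 (6T10, order 36), PSL(2,5) (6T12, order 60), A_6 (6T15, order 360). By Dedekind's theorem, for a prime p not dividing disc(f) the degrees of the irreducible factors of f mod p form the cycle type of an element of G. Factoring f modulo the 21 such primes p <= 79 (skipping 19, which divides the discriminant), each new pattern first appears at: mod 2: f = (x + 1)(x^5 + x^4 + x^3 + x + 1), pattern 5+1; mod 7: f = (x^3 + x^2 + 3x + 5)(x^3 + 4x^2 + x + 6), pattern 3+3; mod 61: f = (x + 4)(x + 26)(x^2 + 50x + 13)(x^2 + 54x + 30), pattern 2+2+1+1. No other pattern occurs in this range, so the set of observed cycle types is {5+1, 3+3, 2+2+1+1}. The candidates containing elements of all these cycle types are PSL(2,5) (6T12) of order 60, A_6 (6T15) of order 360; the others are excluded. The observed types are precisely the cycle types that occur in PSL(2,5) (6T12) (apart from the identity). Each of the other remaining candidates has further cycle types, and by the Chebotarev density theorem the matching factorization patterns would occur for a proportion of primes equal to their share of the group: A_6 (6T15) additionally contains elements of type 4+2, 3+1+1+1 (130 of its 360 elements, about 36% of primes). None of the 21 primes tested shows any such pattern (for each of these groups the chance of that is below 10^-4), which rules them out. Hence G = PSL(2,5) (6T12), of order 60.

6T12: PSL(2,5)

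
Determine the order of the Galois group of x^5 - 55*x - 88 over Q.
The degree of the splitting field over Q equals the order of the Galois group, so first determine the group. The polynomial f is an irreducible quintic over Q, so G = Gal(f/Q) is a transitive subgroup of S_5: one of C_5 (5T1, order 5), D_5 (5T2, order 10), F_20 (5T3, order 20), A_5 (5T4, order 60) or S_5 (5T5, order 120). The discriminant of f is 58564000000 = 242000^2, a perfect square, so G is contained in A_5. The transitive groups of degree 5 contained in A_5 are: C_5 (5T1, order 5), D_5 (5T2, order 10), A_5 (5T4, order 60). By Dedekind's theorem, for a prime p not dividing disc(f) the degrees of the irreducible factors of f mod p form the cycle type of an element of G. Factoring f modulo the 3 such primes p <= 13 (skipping 2, 5, 11, which divide the discriminant), each new pattern first appears at: mod 3: f = (x^5 + 2x + 2), pattern 5; mod 13: f = (x + 5)(x + 7)(x^3 + x^2 + 5x + 9), pattern 3+1+1. No other pattern occurs in this range, so the set of observed cycle types is {5, 3+1+1}. Among the candidates above, the only group containing elements of all these cycle types is A_5 (5T4) — each of C_5 (5T1), D_5 (5T2) lacks at least one of them. Hence G = A_5 (5T4), of order 60. The Galois group A_5 (5T4) has order 60, so the splitting field has degree 60 over Q.

60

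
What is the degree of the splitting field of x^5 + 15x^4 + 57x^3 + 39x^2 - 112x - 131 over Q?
5

The degree of the splitting field over Q equals the order of the Galois group, so first determine the group. The polynomial f is an irreducible quintic over Q, so G = Gal(f/Q) is a transitive subgroup of S_5: one of C_5 (5T1, order 5), D_5 (5T2, order 10), F_20 (5T3, order 20), A_5 (5T4, order 60) or S_5 (5T5, order 120). The discriminant of f is 61348849969 = 247687^2, a perfect square, so G is contained in A_5. The transitive groups of degree 5 contained in A_5 are: C_5 (5T1, order 5), D_5 (5T2, order 10), A_5 (5T4, order 60). By Dedekind's theorem, for a prime p not dividing disc(f) the degrees of the irreducible factors of f mod p form the cycle type of an element of G. Factoring f modulo the 14 such primes p <= 53 (skipping 11, 23, which divide the discriminant), each new pattern first appears at: mod 2: f = (x^5 + x^4 + x^3 + x^2 + 1), pattern 5; mod 43: f = (x + 9)(x + 18)(x + 38)(x + 39)(x + 40), pattern 1+1+1+1+1. No other pattern occurs in this range, so the set of observed cycle types is {5, 1+1+1+1+1}. The candidates containing elements of all these cycle types are C_5 (5T1) of order 5, D_5 (5T2) of order 10, A_5 (5T4) of order 60; the others are excluded. The observed types are precisely the cycle types that occur in C_5 (5T1). Each of the other remaining candidates has further cycle types, and by the Chebotarev density theorem the matching factorization patterns would occur for a proportion of primes equal to their share of the group: D_5 (5T2) additionally contains elements of type 2+2+1 (5 of its 10 elements, about 50% of primes); A_5 (5T4) additionally contains elements of type 3+1+1, 2+2+1 (35 of its 60 elements, about 58% of primes). None of the 14 primes tested shows any such pattern (for each of these groups the chance of that is below 10^-4), which rules them out. Hence G = C_5 (5T1), of order 5. The Galois group C_5 (5T1) has order 5, so the splitting field has degree 5 over Q.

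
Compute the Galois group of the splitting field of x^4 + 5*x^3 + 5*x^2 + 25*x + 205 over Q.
C_4, the cyclic group of order 4

The polynomial is an irreducible quartic over Q and its discriminant is 1177345125, which is not a perfect square, so the Galois group is not contained in A_4. The resolvent cubic y^3 - 5*y^2 - 695*y - 1650 has exactly one rational root, so the Galois group is C_4 or D_4. The quartic becomes reducible over Q(sqrt(disc)), so the group is C_4.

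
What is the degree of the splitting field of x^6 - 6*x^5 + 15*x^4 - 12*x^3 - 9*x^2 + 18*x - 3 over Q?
The degree of the splitting field over Q equals the order of the Galois group, so first determine the group. The polynomial f is an irreducible sextic over Q, so G = Gal(f/Q) is one of the 16 transitive subgroups 6T1, ..., 6T16 of S_6. The discriminant of f is 1289945088, which is not a perfect square, so G is not contained in A_6. The transitive groups of degree 6 not contained in A_6 are: C_6 (6T1, order 6), S_3 (6T2, order 6), D_6 (6T3, order 12), C_3 x S_3 (6T5, order 18), A_4 x C_2 (6T6, order 24), S_4 (6T8, order 24), S_3 x S_3 (6T9, order 36), S_4 x C_2 (6T11, order 48), (S_3 x S_3) : C_2 (6T13, order 72), PGL(2,5) (6T14, order 120), S_6 (6T16, order 720). By Dedekind's theorem, for a prime p not dividing disc(f) the degrees of the irreducible factors of f mod p form the cycle type of an element of G. Factoring f modulo the 23 such primes p <= 97 (skipping 2, 3, which divide the discriminant), each new pattern first appears at: mod 5: f = (x^6 + 4x^5 + 3x^3 + x^2 + 3x + 2), pattern 6; mod 11: f = (x + 2)(x + 8)(x^2 + 3)(x^2 + 6x + 2), pattern 2+2+1+1; mod 13: f = (x + 3)(x + 9)(x + 11)(x^3 + 10x^2 + 3x + 8), pattern 3+1+1+1; mod 31: f = (x^2 + 14x + 3)(x^2 + 16x + 30)(x^2 + 26x + 1), pattern 2+2+2; mod 97: f = (x^3 + 94x^2 + 3x + 23)(x^3 + 94x^2 + 3x + 80), pattern 3+3. No other pattern occurs in this range, so the set of observed cycle types is {6, 2+2+1+1, 3+1+1+1, 2+2+2, 3+3}. The candidates containing elements of all these cycle types are S_3 x S_3 (6T9) of order 36, (S_3 x S_3) : C_2 (6T13) of order 72, S_6 (6T16) of order 720; the others are excluded. The observed types are precisely the cycle types that occur in S_3 x S_3 (6T9) (apart from the identity). Each of the other remaining candidates has further cycle types, and by the Chebotarev density theorem the matching factorization patterns would occur for a proportion of primes equal to their share of the group: (S_3 x S_3) : C_2 (6T13) additionally contains elements of type 4+2, 3+2+1, 2+1+1+1+1 (36 of its 72 elements, about 50% of primes); S_6 (6T16) additionally contains elements of type 5+1, 4+2, 4+1+1, 3+2+1, 2+1+1+1+1 (459 of its 720 elements, about 64% of primes). None of the 23 primes tested shows any such pattern (for each of these groups the chance of that is below 10^-4), which rules them out. Hence G = S_3 x S_3 (6T9), of order 36. The Galois group S_3 x S_3 (6T9) has order 36, so the splitting field has degree 36 over Q.

36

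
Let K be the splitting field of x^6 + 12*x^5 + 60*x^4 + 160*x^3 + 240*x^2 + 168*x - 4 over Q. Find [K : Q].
360

The degree of the splitting field over Q equals the order of the Galois group, so first determine the group. The polynomial f is an irreducible sextic over Q, so G = Gal(f/Q) is one of the 16 transitive subgroups 6T1, ..., 6T16 of S_6. The discriminant of f is 746496000000 = 864000^2, a perfect square, so G is contained in A_6. The transitive groups of degree 6 contained in A_6 are: A_4 (6T4, order 12), S_4 (6T7, order 24), (C_3 x C_3) : C_4 (6T10, order 36), PSL(2,5) (6T12, order 60), A_6 (6T15, order 360). By Dedekind's theorem, for a prime p not dividing disc(f) the degrees of the irreducible factors of f mod p form the cycle type of an element of G. Factoring f modulo the 6 such primes p <= 23 (skipping 2, 3, 5, which divide the discriminant), each new pattern first appears at: mod 7: f = (x + 6)(x^5 + 6x^4 + 3x^3 + 2x^2 + 4x + 4), pattern 5+1; mod 23: f = (x + 4)(x + 13)(x + 18)(x^3 + x + 17), pattern 3+1+1+1. No other pattern occurs in this range, so the set of observed cycle types is {5+1, 3+1+1+1}. Among the candidates above, the only group containing elements of all these cycle types is A_6 (6T15) — each of A_4 (6T4), S_4 (6T7), (C_3 x C_3) : C_4 (6T10), PSL(2,5) (6T12) lacks at least one of them. Hence G = A_6 (6T15), of order 360. The Galois group A_6 (6T15) has order 360, so the splitting field has degree 360 over Q.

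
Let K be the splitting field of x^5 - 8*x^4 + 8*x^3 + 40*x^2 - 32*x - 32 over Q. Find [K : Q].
5

The degree of the splitting field over Q equals the order of the Galois group, so first determine the group. The polynomial f is an irreducible quintic over Q, so G = Gal(f/Q) is a transitive subgroup of S_5: one of C_5 (5T1, order 5), D_5 (5T2, order 10), F_20 (5T3, order 20), A_5 (5T4, order 60) or S_5 (5T5, order 120). The discriminant of f is 15352201216 = 123904^2, a perfect square, so G is contained in A_5. The transitive groups of degree 5 contained in A_5 are: C_5 (5T1, order 5), D_5 (5T2, order 10), A_5 (5T4, order 60). By Dedekind's theorem, for a prime p not dividing disc(f) the degrees of the irreducible factors of f mod p form the cycle type of an element of G. Factoring f modulo the 14 such primes p <= 53 (skipping 2, 11, which divide the discriminant), each new pattern first appears at: mod 3: f = (x^5 + x^4 + 2x^3 + x^2 + x + 1), pattern 5; mod 23: f = (x + 1)(x + 9)(x + 13)(x + 16)(x + 22), pattern 1+1+1+1+1. No other pattern occurs in this range, so the set of observed cycle types is {5, 1+1+1+1+1}. The candidates containing elements of all these cycle types are C_5 (5T1) of order 5, D_5 (5T2) of order 10, A_5 (5T4) of order 60; the others are excluded. The observed types are precisely the cycle types that occur in C_5 (5T1). Each of the other remaining candidates has further cycle types, and by the Chebotarev density theorem the matching factorization patterns would occur for a proportion of primes equal to their share of the group: D_5 (5T2) additionally contains elements of type 2+2+1 (5 of its 10 elements, about 50% of primes); A_5 (5T4) additionally contains elements of type 3+1+1, 2+2+1 (35 of its 60 elements, about 58% of primes). None of the 14 primes tested shows any such pattern (for each of these groups the chance of that is below 10^-4), which rules them out. Hence G = C_5 (5T1), of order 5. The Galois group C_5 (5T1) has order 5, so the splitting field has degree 5 over Q.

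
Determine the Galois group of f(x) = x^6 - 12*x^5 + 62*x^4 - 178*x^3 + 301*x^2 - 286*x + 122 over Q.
The polynomial f is an irreducible sextic over Q, so G = Gal(f/Q) is one of the 16 transitive subgroups 6T1, ..., 6T16 of S_6. The discriminant of f is -187648, which is not a perfect square, so G is not contained in A_6. The transitive groups of degree 6 not contained in A_6 are: C_6 (6T1, order 6), S_3 (6T2, order 6), D_6 (6T3, order 12), C_3 x S_3 (6T5, order 18), A_4 x C_2 (6T6, order 24), S_4 (6T8, order 24), S_3 x S_3 (6T9, order 36), S_4 x C_2 (6T11, order 48), (S_3 x S_3) : C_2 (6T13, order 72), PGL(2,5) (6T14, order 120), S_6 (6T16, order 720). By Dedekind's theorem, for a prime p not dividing disc(f) the degrees of the irreducible factors of f mod p form the cycle type of an element of G. Factoring f modulo the 29 such primes p <= 113 (skipping 2, which divides the discriminant), each new pattern first appears at: mod 3: f = (x^6 + 2x^4 + 2x^3 + x^2 + 2x + 2), pattern 6; mod 5: f = (x + 4)(x^2 + 3)(x^3 + 4x^2 + 3x + 1), pattern 3+2+1; mod 7: f = (x^2 + 4x + 1)(x^4 + 5x^3 + 6x^2 + 3x + 3), pattern 4+2; mod 17: f = (x^3 + 11x^2 + 13x + 2)(x^3 + 11x^2 + 13x + 10), pattern 3+3; mod 19: f = (x^2 + 3x + 14)(x^2 + 5x + 12)(x^2 + 18x + 10), pattern 2+2+2; mod 37: f = (x + 1)(x + 14)(x^2 + 17x + 34)(x^2 + 30x + 20), pattern 2+2+1+1; mod 41: f = (x + 17)(x + 22)(x + 37)(x^3 + 35x^2 + 13x + 39), pattern 3+1+1+1; mod 113: f = (x + 32)(x + 88)(x + 90)(x + 100)(x^2 + 17x + 65), pattern 2+1+1+1+1. No other pattern occurs in this range, so the set of observed cycle types is {6, 3+2+1, 4+2, 3+3, 2+2+2, 2+2+1+1, 3+1+1+1, 2+1+1+1+1}. The candidates containing elements of all these cycle types are (S_3 x S_3) : C_2 (6T13) of order 72, S_6 (6T16) of order 720; the others are excluded. The observed types are precisely the cycle types that occur in (S_3 x S_3) : C_2 (6T13) (apart from the identity). Each of the other remaining candidates has further cycle types, and by the Chebotarev density theorem the matching factorization patterns would occur for a proportion of primes equal to their share of the group: S_6 (6T16) additionally contains elements of type 5+1, 4+1+1 (234 of its 720 elements, about 32% of primes). None of the 29 primes tested shows any such pattern (for each of these groups the chance of that is below 10^-4), which rules them out. Hence G = (S_3 x S_3) : C_2 (6T13), of order 72.

6T13: (S_3 x S_3) : C_2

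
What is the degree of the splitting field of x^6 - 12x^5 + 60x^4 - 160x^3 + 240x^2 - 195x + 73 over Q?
The degree of the splitting field over Q equals the order of the Galois group, so first determine the group. The polynomial f is an irreducible sextic over Q, so G = Gal(f/Q) is one of the 16 transitive subgroups 6T1, ..., 6T16 of S_6. The discriminant of f is -9059283, which is not a perfect square, so G is not contained in A_6. The transitive groups of degree 6 not contained in A_6 are: C_6 (6T1, order 6), S_3 (6T2, order 6), D_6 (6T3, order 12), C_3 x S_3 (6T5, order 18), A_4 x C_2 (6T6, order 24), S_4 (6T8, order 24), S_3 x S_3 (6T9, order 36), S_4 x C_2 (6T11, order 48), (S_3 x S_3) : C_2 (6T13, order 72), PGL(2,5) (6T14, order 120), S_6 (6T16, order 720). By Dedekind's theorem, for a prime p not dividing disc(f) the degrees of the irreducible factors of f mod p form the cycle type of an element of G. Factoring f modulo the 28 such primes p <= 127 (skipping 3, 17, 43, which divide the discriminant), each new pattern first appears at: mod 2: f = (x^6 + x + 1), pattern 6; mod 7: f = (x + 6)(x^2 + 2)(x^3 + 3x^2 + 5x + 2), pattern 3+2+1; mod 11: f = (x^2 + 5x + 10)(x^4 + 5x^3 + 3x^2 + 6x + 4), pattern 4+2; mod 13: f = (x + 1)(x + 6)(x^2 + 8x + 9)(x^2 + 12x + 4), pattern 2+2+1+1; mod 61: f = (x + 38)(x + 49)(x + 55)(x + 57)(x^2 + 33x + 41), pattern 2+1+1+1+1; mod 97: f = (x + 46)(x + 83)(x + 85)(x^3 + 65x^2 + 79x + 25), pattern 3+1+1+1; mod 113: f = (x^2 + 45x + 91)(x^2 + 64x + 86)(x^2 + 105x + 22), pattern 2+2+2; mod 127: f = (x^3 + 33x^2 + 89x + 45)(x^3 + 82x^2 + 59x + 75), pattern 3+3. No other pattern occurs in this range, so the set of observed cycle types is {6, 3+2+1, 4+2, 2+2+1+1, 2+1+1+1+1, 3+1+1+1, 2+2+2, 3+3}. The candidates containing elements of all these cycle types are (S_3 x S_3) : C_2 (6T13) of order 72, S_6 (6T16) of order 720; the others are excluded. The observed types are precisely the cycle types that occur in (S_3 x S_3) : C_2 (6T13) (apart from the identity). Each of the other remaining candidates has further cycle types, and by the Chebotarev density theorem the matching factorization patterns would occur for a proportion of primes equal to their share of the group: S_6 (6T16) additionally contains elements of type 5+1, 4+1+1 (234 of its 720 elements, about 32% of primes). None of the 28 primes tested shows any such pattern (for each of these groups the chance of that is below 10^-4), which rules them out. Hence G = (S_3 x S_3) : C_2 (6T13), of order 72. The Galois group (S_3 x S_3) : C_2 (6T13) has order 72, so the splitting field has degree 72 over Q.

72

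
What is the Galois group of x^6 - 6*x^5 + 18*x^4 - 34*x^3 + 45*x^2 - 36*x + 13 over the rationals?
PGL(2,5), S_5 acting on 6 points

The polynomial f is an irreducible sextic over Q, so G = Gal(f/Q) is one of the 16 transitive subgroups 6T1, ..., 6T16 of S_6. The discriminant of f is -16003008, which is not a perfect square, so G is not contained in A_6. The transitive groups of degree 6 not contained in A_6 are: C_6 (6T1, order 6), S_3 (6T2, order 6), D_6 (6T3, order 12), C_3 x S_3 (6T5, order 18), A_4 x C_2 (6T6, order 24), S_4 (6T8, order 24), S_3 x S_3 (6T9, order 36), S_4 x C_2 (6T11, order 48), (S_3 x S_3) : C_2 (6T13, order 72), PGL(2,5) (6T14, order 120), S_6 (6T16, order 720). By Dedekind's theorem, for a prime p not dividing disc(f) the degrees of the irreducible factors of f mod p form the cycle type of an element of G. Factoring f modulo the 21 such primes p <= 89 (skipping 2, 3, 7, which divide the discriminant), each new pattern first appears at: mod 5: f = (x^6 + 4x^5 + 3x^4 + x^3 + 4x + 3), pattern 6; mod 11: f = (x + 8)(x^5 + 8x^4 + 9x^3 + 4x^2 + 2x + 3), pattern 5+1; mod 13: f = (x)(x + 4)(x^4 + 3x^3 + 6x^2 + 7x + 4), pattern 4+1+1; mod 23: f = (x + 2)(x + 6)(x^2 + 3x + 21)(x^2 + 6x + 10), pattern 2+2+1+1; mod 43: f = (x^3 + 16x^2 + 30x + 18)(x^3 + 21x^2 + 39x + 27), pattern 3+3; mod 61: f = (x^2 + 30x + 2)(x^2 + 41x + 31)(x^2 + 45x + 13), pattern 2+2+2. No other pattern occurs in this range, so the set of observed cycle types is {6, 5+1, 4+1+1, 2+2+1+1, 3+3, 2+2+2}. The candidates containing elements of all these cycle types are PGL(2,5) (6T14) of order 120, S_6 (6T16) of order 720; the others are excluded. The observed types are precisely the cycle types that occur in PGL(2,5) (6T14) (apart from the identity). Each of the other remaining candidates has further cycle types, and by the Chebotarev density theorem the matching factorization patterns would occur for a proportion of primes equal to their share of the group: S_6 (6T16) additionally contains elements of type 4+2, 3+2+1, 3+1+1+1, 2+1+1+1+1 (265 of its 720 elements, about 37% of primes). None of the 21 primes tested shows any such pattern (for each of these groups the chance of that is below 10^-4), which rules them out. Hence G = PGL(2,5) (6T14), of order 120.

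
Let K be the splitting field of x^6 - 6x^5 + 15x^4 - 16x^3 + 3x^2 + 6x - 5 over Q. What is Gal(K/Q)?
The polynomial f is an irreducible sextic over Q, so G = Gal(f/Q) is one of the 16 transitive subgroups 6T1, ..., 6T16 of S_6. The discriminant of f is 40310784, which is not a perfect square, so G is not contained in A_6. The transitive groups of degree 6 not contained in A_6 are: C_6 (6T1, order 6), S_3 (6T2, order 6), D_6 (6T3, order 12), C_3 x S_3 (6T5, order 18), A_4 x C_2 (6T6, order 24), S_4 (6T8, order 24), S_3 x S_3 (6T9, order 36), S_4 x C_2 (6T11, order 48), (S_3 x S_3) : C_2 (6T13, order 72), PGL(2,5) (6T14, order 120), S_6 (6T16, order 720). By Dedekind's theorem, for a prime p not dividing disc(f) the degrees of the irreducible factors of f mod p form the cycle type of an element of G. Factoring f modulo the 14 such primes p <= 53 (skipping 2, 3, which divide the discriminant), each new pattern first appears at: mod 5: f = (x)(x + 1)(x^2 + x + 2)(x^2 + 2x + 3), pattern 2+2+1+1; mod 7: f = (x^6 + x^5 + x^4 + 5x^3 + 3x^2 + 6x + 2), pattern 6; mod 19: f = (x + 3)(x + 5)(x + 8)(x^3 + 16x^2 + 3x + 15), pattern 3+1+1+1; mod 31: f = (x^2 + 10)(x^2 + 8x + 18)(x^2 + 17x + 6), pattern 2+2+2; mod 43: f = (x^3 + 40x^2 + 3x + 8)(x^3 + 40x^2 + 3x + 37), pattern 3+3. No other pattern occurs in this range, so the set of observed cycle types is {2+2+1+1, 6, 3+1+1+1, 2+2+2, 3+3}. The candidates containing elements of all these cycle types are S_3 x S_3 (6T9) of order 36, (S_3 x S_3) : C_2 (6T13) of order 72, S_6 (6T16) of order 720; the others are excluded. The observed types are precisely the cycle types that occur in S_3 x S_3 (6T9) (apart from the identity). Each of the other remaining candidates has further cycle types, and by the Chebotarev density theorem the matching factorization patterns would occur for a proportion of primes equal to their share of the group: (S_3 x S_3) : C_2 (6T13) additionally contains elements of type 4+2, 3+2+1, 2+1+1+1+1 (36 of its 72 elements, about 50% of primes); S_6 (6T16) additionally contains elements of type 5+1, 4+2, 4+1+1, 3+2+1, 2+1+1+1+1 (459 of its 720 elements, about 64% of primes). None of the 14 primes tested shows any such pattern (for each of these groups the chance of that is below 10^-4), which rules them out. Hence G = S_3 x S_3 (6T9), of order 36.

S_3 x S_3, the direct product S_3 x S_3 in its degree-6 action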